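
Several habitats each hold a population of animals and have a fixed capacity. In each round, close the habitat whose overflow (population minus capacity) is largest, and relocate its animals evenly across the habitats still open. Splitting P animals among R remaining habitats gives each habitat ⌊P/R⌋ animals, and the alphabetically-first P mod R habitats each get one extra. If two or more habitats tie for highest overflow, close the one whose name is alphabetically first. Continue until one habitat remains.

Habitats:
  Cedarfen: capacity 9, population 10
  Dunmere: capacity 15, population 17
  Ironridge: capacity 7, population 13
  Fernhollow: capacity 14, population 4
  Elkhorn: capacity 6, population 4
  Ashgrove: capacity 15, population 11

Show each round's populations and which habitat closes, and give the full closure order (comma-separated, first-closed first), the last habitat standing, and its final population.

Closure order: Ironridge, Dunmere, Cedarfen, Elkhorn, Ashgrove
Last habitat: Fernhollow with 59 animals

Round 1: Ashgrove=11 Cedarfen=10 Dunmere=17 Elkhorn=4 Fernhollow=4 Ironridge=13 → close Ironridge (overflow 6)
  13÷5 = 2 each, +1 to first 3
Round 2: Ashgrove=14 Cedarfen=13 Dunmere=20 Elkhorn=6 Fernhollow=6 → close Dunmere (overflow 5)
  20÷4 = 5 each, +1 to first 0
Round 3: Ashgrove=19 Cedarfen=18 Elkhorn=11 Fernhollow=11 → close Cedarfen (overflow 9)
  18÷3 = 6 each, +1 to first 0
Round 4: Ashgrove=25 Elkhorn=17 Fernhollow=17 → close Elkhorn (overflow 11)
  17÷2 = 8 each, +1 to first 1
Round 5: Ashgrove=34 Fernhollow=25 → close Ashgrove (overflow 19)
  34÷1 = 34 each, +1 to first 0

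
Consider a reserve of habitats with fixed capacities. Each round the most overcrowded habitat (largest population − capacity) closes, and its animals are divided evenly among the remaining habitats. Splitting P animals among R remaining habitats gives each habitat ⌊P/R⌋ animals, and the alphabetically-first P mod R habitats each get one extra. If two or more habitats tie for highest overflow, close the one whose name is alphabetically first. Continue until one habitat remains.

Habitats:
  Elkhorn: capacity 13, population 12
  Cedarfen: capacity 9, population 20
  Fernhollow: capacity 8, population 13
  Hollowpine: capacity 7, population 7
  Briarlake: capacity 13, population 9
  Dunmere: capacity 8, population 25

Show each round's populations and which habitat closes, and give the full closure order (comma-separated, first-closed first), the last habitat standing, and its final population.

Closure order: Dunmere, Cedarfen, Fernhollow, Hollowpine, Elkhorn
Last habitat: Briarlake with 86 animals

Round 1: Briarlake=9 Cedarfen=20 Dunmere=25 Elkhorn=12 Fernhollow=13 Hollowpine=7 → close Dunmere (overflow 17)
  25÷5 = 5 each, +1 to first 0
Round 2: Briarlake=14 Cedarfen=25 Elkhorn=17 Fernhollow=18 Hollowpine=12 → close Cedarfen (overflow 16)
  25÷4 = 6 each, +1 to first 1
Round 3: Briarlake=21 Elkhorn=23 Fernhollow=24 Hollowpine=18 → close Fernhollow (overflow 16)
  24÷3 = 8 each, +1 to first 0
Round 4: Briarlake=29 Elkhorn=31 Hollowpine=26 → close Hollowpine (overflow 19)
  26÷2 = 13 each, +1 to first 0
Round 5: Briarlake=42 Elkhorn=44 → close Elkhorn (overflow 31)
  44÷1 = 44 each, +1 to first 0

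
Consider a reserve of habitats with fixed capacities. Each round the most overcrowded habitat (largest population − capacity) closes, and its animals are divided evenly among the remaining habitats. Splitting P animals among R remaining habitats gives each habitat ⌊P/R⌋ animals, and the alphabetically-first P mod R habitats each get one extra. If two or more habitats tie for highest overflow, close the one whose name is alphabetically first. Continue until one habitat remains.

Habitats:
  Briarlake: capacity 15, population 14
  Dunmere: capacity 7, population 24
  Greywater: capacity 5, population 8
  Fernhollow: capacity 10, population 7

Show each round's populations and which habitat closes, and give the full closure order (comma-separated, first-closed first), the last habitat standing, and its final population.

Round 1: Briarlake=14 Dunmere=24 Fernhollow=7 Greywater=8 → close Dunmere (overflow 17)
  24÷3 = 8 each, +1 to first 0
Round 2: Briarlake=22 Fernhollow=15 Greywater=16 → close Greywater (overflow 11)
  16÷2 = 8 each, +1 to first 0
Round 3: Briarlake=30 Fernhollow=23 → close Briarlake (overflow 15)
  30÷1 = 30 each, +1 to first 0

Closure order: Dunmere, Greywater, Briarlake
Last habitat: Fernhollow with 53 animals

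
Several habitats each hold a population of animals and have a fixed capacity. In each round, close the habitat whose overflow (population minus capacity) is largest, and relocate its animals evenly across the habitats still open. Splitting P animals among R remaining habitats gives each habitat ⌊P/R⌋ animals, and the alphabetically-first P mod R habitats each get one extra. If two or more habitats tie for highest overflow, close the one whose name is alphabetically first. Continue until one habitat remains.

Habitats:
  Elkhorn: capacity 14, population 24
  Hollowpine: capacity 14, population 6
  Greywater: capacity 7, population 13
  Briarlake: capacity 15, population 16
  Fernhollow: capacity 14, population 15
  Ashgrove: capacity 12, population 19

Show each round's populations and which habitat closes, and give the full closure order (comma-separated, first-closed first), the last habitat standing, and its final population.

Round 1: Ashgrove=19 Briarlake=16 Elkhorn=24 Fernhollow=15 Greywater=13 Hollowpine=6 → close Elkhorn (overflow 10)
  24÷5 = 4 each, +1 to first 4
Round 2: Ashgrove=24 Briarlake=21 Fernhollow=20 Greywater=18 Hollowpine=10 → close Ashgrove (overflow 12)
  24÷4 = 6 each, +1 to first 0
Round 3: Briarlake=27 Fernhollow=26 Greywater=24 Hollowpine=16 → close Greywater (overflow 17)
  24÷3 = 8 each, +1 to first 0
Round 4: Briarlake=35 Fernhollow=34 Hollowpine=24 → close Briarlake (overflow 20)
  35÷2 = 17 each, +1 to first 1
Round 5: Fernhollow=52 Hollowpine=41 → close Fernhollow (overflow 38)
  52÷1 = 52 each, +1 to first 0

Closure order: Elkhorn, Ashgrove, Greywater, Briarlake, Fernhollow
Last habitat: Hollowpine with 93 animals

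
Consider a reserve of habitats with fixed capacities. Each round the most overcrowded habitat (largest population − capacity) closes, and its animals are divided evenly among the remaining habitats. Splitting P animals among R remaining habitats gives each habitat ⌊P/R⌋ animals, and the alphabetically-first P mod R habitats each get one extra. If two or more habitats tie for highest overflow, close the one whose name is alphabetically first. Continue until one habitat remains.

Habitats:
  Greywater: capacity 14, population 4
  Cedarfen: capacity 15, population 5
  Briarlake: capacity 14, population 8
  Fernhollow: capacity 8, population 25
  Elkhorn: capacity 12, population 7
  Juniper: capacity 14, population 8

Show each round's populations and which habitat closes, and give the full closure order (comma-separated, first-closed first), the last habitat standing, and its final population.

Closure order: Fernhollow, Elkhorn, Briarlake, Juniper, Cedarfen
Last habitat: Greywater with 57 animals

Round 1: Briarlake=8 Cedarfen=5 Elkhorn=7 Fernhollow=25 Greywater=4 Juniper=8 → close Fernhollow (overflow 17)
  25÷5 = 5 each, +1 to first 0
Round 2: Briarlake=13 Cedarfen=10 Elkhorn=12 Greywater=9 Juniper=13 → close Elkhorn (overflow 0)
  12÷4 = 3 each, +1 to first 0
Round 3: Briarlake=16 Cedarfen=13 Greywater=12 Juniper=16 → close Briarlake (overflow 2)
  16÷3 = 5 each, +1 to first 1
Round 4: Cedarfen=19 Greywater=17 Juniper=21 → close Juniper (overflow 7)
  21÷2 = 10 each, +1 to first 1
Round 5: Cedarfen=30 Greywater=27 → close Cedarfen (overflow 15)
  30÷1 = 30 each, +1 to first 0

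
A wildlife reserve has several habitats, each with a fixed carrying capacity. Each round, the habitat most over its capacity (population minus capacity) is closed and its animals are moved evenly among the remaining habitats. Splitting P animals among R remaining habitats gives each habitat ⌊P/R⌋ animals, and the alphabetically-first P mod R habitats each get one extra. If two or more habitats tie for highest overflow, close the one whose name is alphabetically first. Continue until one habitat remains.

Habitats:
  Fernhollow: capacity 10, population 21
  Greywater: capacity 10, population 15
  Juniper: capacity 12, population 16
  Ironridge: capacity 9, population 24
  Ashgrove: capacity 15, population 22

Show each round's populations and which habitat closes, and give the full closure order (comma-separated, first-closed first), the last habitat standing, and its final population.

Closure order: Ironridge, Fernhollow, Ashgrove, Greywater
Last habitat: Juniper with 98 animals

Round 1: Ashgrove=22 Fernhollow=21 Greywater=15 Ironridge=24 Juniper=16 → close Ironridge (overflow 15)
  24÷4 = 6 each, +1 to first 0
Round 2: Ashgrove=28 Fernhollow=27 Greywater=21 Juniper=22 → close Fernhollow (overflow 17)
  27÷3 = 9 each, +1 to first 0
Round 3: Ashgrove=37 Greywater=30 Juniper=31 → close Ashgrove (overflow 22)
  37÷2 = 18 each, +1 to first 1
Round 4: Greywater=49 Juniper=49 → close Greywater (overflow 39)
  49÷1 = 49 each, +1 to first 0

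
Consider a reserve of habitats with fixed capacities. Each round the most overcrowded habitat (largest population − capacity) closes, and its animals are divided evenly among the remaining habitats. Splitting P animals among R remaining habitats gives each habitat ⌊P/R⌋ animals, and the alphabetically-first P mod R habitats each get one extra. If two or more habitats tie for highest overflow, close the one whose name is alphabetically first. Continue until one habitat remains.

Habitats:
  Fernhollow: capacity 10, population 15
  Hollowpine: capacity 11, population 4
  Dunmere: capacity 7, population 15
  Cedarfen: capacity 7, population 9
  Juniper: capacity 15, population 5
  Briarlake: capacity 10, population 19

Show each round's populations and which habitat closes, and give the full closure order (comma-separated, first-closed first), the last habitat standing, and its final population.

Round 1: Briarlake=19 Cedarfen=9 Dunmere=15 Fernhollow=15 Hollowpine=4 Juniper=5 → close Briarlake (overflow 9)
  19÷5 = 3 each, +1 to first 4
Round 2: Cedarfen=13 Dunmere=19 Fernhollow=19 Hollowpine=8 Juniper=8 → close Dunmere (overflow 12)
  19÷4 = 4 each, +1 to first 3
Round 3: Cedarfen=18 Fernhollow=24 Hollowpine=13 Juniper=12 → close Fernhollow (overflow 14)
  24÷3 = 8 each, +1 to first 0
Round 4: Cedarfen=26 Hollowpine=21 Juniper=20 → close Cedarfen (overflow 19)
  26÷2 = 13 each, +1 to first 0
Round 5: Hollowpine=34 Juniper=33 → close Hollowpine (overflow 23)
  34÷1 = 34 each, +1 to first 0

Closure order: Briarlake, Dunmere, Fernhollow, Cedarfen, Hollowpine
Last habitat: Juniper with 67 animals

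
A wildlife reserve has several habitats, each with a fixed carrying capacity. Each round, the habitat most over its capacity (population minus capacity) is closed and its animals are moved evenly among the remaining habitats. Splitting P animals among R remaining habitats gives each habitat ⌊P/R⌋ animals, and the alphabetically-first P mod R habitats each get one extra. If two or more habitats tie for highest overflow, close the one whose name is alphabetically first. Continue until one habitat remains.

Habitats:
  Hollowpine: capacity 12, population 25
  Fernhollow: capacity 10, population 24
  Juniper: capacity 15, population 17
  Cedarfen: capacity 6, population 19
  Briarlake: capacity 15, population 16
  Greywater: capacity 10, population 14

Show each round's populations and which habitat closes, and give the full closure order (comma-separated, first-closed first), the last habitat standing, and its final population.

Closure order: Fernhollow, Cedarfen, Hollowpine, Greywater, Briarlake
Last habitat: Juniper with 115 animals

Round 1: Briarlake=16 Cedarfen=19 Fernhollow=24 Greywater=14 Hollowpine=25 Juniper=17 → close Fernhollow (overflow 14)
  24÷5 = 4 each, +1 to first 4
Round 2: Briarlake=21 Cedarfen=24 Greywater=19 Hollowpine=30 Juniper=21 → close Cedarfen (overflow 18)
  24÷4 = 6 each, +1 to first 0
Round 3: Briarlake=27 Greywater=25 Hollowpine=36 Juniper=27 → close Hollowpine (overflow 24)
  36÷3 = 12 each, +1 to first 0
Round 4: Briarlake=39 Greywater=37 Juniper=39 → close Greywater (overflow 27)
  37÷2 = 18 each, +1 to first 1
Round 5: Briarlake=58 Juniper=57 → close Briarlake (overflow 43)
  58÷1 = 58 each, +1 to first 0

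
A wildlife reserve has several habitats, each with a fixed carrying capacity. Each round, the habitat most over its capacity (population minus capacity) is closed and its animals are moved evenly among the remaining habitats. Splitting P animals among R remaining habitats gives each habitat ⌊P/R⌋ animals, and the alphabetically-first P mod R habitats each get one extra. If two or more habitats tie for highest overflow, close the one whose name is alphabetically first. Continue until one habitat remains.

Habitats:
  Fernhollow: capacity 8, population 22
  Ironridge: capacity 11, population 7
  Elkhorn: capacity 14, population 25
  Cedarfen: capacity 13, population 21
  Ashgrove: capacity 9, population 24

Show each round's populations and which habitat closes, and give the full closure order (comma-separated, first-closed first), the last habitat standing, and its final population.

Closure order: Ashgrove, Fernhollow, Elkhorn, Cedarfen
Last habitat: Ironridge with 99 animals

Round 1: Ashgrove=24 Cedarfen=21 Elkhorn=25 Fernhollow=22 Ironridge=7 → close Ashgrove (overflow 15)
  24÷4 = 6 each, +1 to first 0
Round 2: Cedarfen=27 Elkhorn=31 Fernhollow=28 Ironridge=13 → close Fernhollow (overflow 20)
  28÷3 = 9 each, +1 to first 1
Round 3: Cedarfen=37 Elkhorn=40 Ironridge=22 → close Elkhorn (overflow 26)
  40÷2 = 20 each, +1 to first 0
Round 4: Cedarfen=57 Ironridge=42 → close Cedarfen (overflow 44)
  57÷1 = 57 each, +1 to first 0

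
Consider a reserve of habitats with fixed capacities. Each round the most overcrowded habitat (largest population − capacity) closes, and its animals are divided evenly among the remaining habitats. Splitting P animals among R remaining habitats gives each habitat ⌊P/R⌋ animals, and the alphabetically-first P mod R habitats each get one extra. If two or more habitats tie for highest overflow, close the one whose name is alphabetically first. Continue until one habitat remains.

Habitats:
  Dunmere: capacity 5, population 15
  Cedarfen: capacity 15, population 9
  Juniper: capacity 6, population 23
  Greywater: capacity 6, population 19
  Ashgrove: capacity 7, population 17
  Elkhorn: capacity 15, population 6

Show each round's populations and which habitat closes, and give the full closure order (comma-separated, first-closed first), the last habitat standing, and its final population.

Closure order: Juniper, Greywater, Ashgrove, Dunmere, Cedarfen
Last habitat: Elkhorn with 89 animals

Round 1: Ashgrove=17 Cedarfen=9 Dunmere=15 Elkhorn=6 Greywater=19 Juniper=23 → close Juniper (overflow 17)
  23÷5 = 4 each, +1 to first 3
Round 2: Ashgrove=22 Cedarfen=14 Dunmere=20 Elkhorn=10 Greywater=23 → close Greywater (overflow 17)
  23÷4 = 5 each, +1 to first 3
Round 3: Ashgrove=28 Cedarfen=20 Dunmere=26 Elkhorn=15 → close Ashgrove (overflow 21)
  28÷3 = 9 each, +1 to first 1
Round 4: Cedarfen=30 Dunmere=35 Elkhorn=24 → close Dunmere (overflow 30)
  35÷2 = 17 each, +1 to first 1
Round 5: Cedarfen=48 Elkhorn=41 → close Cedarfen (overflow 33)
  48÷1 = 48 each, +1 to first 0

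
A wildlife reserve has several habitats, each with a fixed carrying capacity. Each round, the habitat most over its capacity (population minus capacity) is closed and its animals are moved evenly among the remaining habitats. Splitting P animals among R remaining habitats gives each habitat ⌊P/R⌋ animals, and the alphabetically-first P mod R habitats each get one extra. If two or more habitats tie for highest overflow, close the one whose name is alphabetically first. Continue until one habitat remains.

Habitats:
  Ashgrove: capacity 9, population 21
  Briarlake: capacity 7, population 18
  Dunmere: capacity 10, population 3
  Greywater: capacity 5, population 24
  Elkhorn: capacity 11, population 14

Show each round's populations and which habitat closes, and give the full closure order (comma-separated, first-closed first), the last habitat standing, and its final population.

Round 1: Ashgrove=21 Briarlake=18 Dunmere=3 Elkhorn=14 Greywater=24 → close Greywater (overflow 19)
  24÷4 = 6 each, +1 to first 0
Round 2: Ashgrove=27 Briarlake=24 Dunmere=9 Elkhorn=20 → close Ashgrove (overflow 18)
  27÷3 = 9 each, +1 to first 0
Round 3: Briarlake=33 Dunmere=18 Elkhorn=29 → close Briarlake (overflow 26)
  33÷2 = 16 each, +1 to first 1
Round 4: Dunmere=35 Elkhorn=45 → close Elkhorn (overflow 34)
  45÷1 = 45 each, +1 to first 0

Closure order: Greywater, Ashgrove, Briarlake, Elkhorn
Last habitat: Dunmere with 80 animals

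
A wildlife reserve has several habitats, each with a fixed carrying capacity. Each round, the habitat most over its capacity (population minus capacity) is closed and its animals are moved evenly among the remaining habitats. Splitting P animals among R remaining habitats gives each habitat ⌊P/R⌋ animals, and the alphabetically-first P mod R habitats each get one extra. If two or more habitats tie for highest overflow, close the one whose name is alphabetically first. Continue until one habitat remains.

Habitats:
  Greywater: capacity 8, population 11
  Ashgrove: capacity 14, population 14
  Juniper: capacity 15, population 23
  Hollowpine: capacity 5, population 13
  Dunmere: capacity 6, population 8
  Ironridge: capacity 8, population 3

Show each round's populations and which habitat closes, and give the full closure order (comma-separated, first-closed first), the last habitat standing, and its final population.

Closure order: Hollowpine, Juniper, Greywater, Dunmere, Ashgrove
Last habitat: Ironridge with 72 animals

Round 1: Ashgrove=14 Dunmere=8 Greywater=11 Hollowpine=13 Ironridge=3 Juniper=23 → close Hollowpine (overflow 8)
  13÷5 = 2 each, +1 to first 3
Round 2: Ashgrove=17 Dunmere=11 Greywater=14 Ironridge=5 Juniper=25 → close Juniper (overflow 10)
  25÷4 = 6 each, +1 to first 1
Round 3: Ashgrove=24 Dunmere=17 Greywater=20 Ironridge=11 → close Greywater (overflow 12)
  20÷3 = 6 each, +1 to first 2
Round 4: Ashgrove=31 Dunmere=24 Ironridge=17 → close Dunmere (overflow 18)
  24÷2 = 12 each, +1 to first 0
Round 5: Ashgrove=43 Ironridge=29 → close Ashgrove (overflow 29)
  43÷1 = 43 each, +1 to first 0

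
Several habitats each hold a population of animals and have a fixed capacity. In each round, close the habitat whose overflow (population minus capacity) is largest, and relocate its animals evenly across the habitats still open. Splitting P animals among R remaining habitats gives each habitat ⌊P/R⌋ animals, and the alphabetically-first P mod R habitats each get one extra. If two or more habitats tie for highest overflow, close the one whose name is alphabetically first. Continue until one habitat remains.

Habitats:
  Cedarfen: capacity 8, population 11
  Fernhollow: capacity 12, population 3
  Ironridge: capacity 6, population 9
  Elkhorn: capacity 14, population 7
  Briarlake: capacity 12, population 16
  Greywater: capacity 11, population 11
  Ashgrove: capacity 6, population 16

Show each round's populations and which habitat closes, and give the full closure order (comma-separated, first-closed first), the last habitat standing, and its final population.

Closure order: Ashgrove, Briarlake, Cedarfen, Ironridge, Greywater, Elkhorn
Last habitat: Fernhollow with 73 animals

Round 1: Ashgrove=16 Briarlake=16 Cedarfen=11 Elkhorn=7 Fernhollow=3 Greywater=11 Ironridge=9 → close Ashgrove (overflow 10)
  16÷6 = 2 each, +1 to first 4
Round 2: Briarlake=19 Cedarfen=14 Elkhorn=10 Fernhollow=6 Greywater=13 Ironridge=11 → close Briarlake (overflow 7)
  19÷5 = 3 each, +1 to first 4
Round 3: Cedarfen=18 Elkhorn=14 Fernhollow=10 Greywater=17 Ironridge=14 → close Cedarfen (overflow 10)
  18÷4 = 4 each, +1 to first 2
Round 4: Elkhorn=19 Fernhollow=15 Greywater=21 Ironridge=18 → close Ironridge (overflow 12)
  18÷3 = 6 each, +1 to first 0
Round 5: Elkhorn=25 Fernhollow=21 Greywater=27 → close Greywater (overflow 16)
  27÷2 = 13 each, +1 to first 1
Round 6: Elkhorn=39 Fernhollow=34 → close Elkhorn (overflow 25)
  39÷1 = 39 each, +1 to first 0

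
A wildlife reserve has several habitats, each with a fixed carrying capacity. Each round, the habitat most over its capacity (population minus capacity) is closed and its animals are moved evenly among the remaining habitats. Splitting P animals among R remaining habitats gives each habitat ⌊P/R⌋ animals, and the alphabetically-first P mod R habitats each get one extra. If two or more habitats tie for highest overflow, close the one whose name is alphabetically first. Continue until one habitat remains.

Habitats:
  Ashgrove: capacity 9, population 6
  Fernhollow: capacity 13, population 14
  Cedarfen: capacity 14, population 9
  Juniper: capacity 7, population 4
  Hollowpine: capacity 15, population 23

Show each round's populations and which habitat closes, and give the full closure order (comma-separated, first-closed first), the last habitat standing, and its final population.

Closure order: Hollowpine, Fernhollow, Ashgrove, Cedarfen
Last habitat: Juniper with 56 animals

Round 1: Ashgrove=6 Cedarfen=9 Fernhollow=14 Hollowpine=23 Juniper=4 → close Hollowpine (overflow 8)
  23÷4 = 5 each, +1 to first 3
Round 2: Ashgrove=12 Cedarfen=15 Fernhollow=20 Juniper=9 → close Fernhollow (overflow 7)
  20÷3 = 6 each, +1 to first 2
Round 3: Ashgrove=19 Cedarfen=22 Juniper=15 → close Ashgrove (overflow 10)
  19÷2 = 9 each, +1 to first 1
Round 4: Cedarfen=32 Juniper=24 → close Cedarfen (overflow 18)
  32÷1 = 32 each, +1 to first 0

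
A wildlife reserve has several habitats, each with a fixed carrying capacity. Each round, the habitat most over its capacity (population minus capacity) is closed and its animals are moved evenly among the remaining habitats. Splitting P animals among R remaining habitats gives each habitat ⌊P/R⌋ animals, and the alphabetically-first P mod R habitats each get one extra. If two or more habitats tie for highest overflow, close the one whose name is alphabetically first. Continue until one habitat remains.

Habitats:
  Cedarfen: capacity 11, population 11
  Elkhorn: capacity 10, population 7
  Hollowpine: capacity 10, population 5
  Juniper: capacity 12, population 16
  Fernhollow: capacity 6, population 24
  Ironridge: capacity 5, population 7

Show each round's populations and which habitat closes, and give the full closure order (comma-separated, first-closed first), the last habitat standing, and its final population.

Closure order: Fernhollow, Juniper, Ironridge, Cedarfen, Elkhorn
Last habitat: Hollowpine with 70 animals

Round 1: Cedarfen=11 Elkhorn=7 Fernhollow=24 Hollowpine=5 Ironridge=7 Juniper=16 → close Fernhollow (overflow 18)
  24÷5 = 4 each, +1 to first 4
Round 2: Cedarfen=16 Elkhorn=12 Hollowpine=10 Ironridge=12 Juniper=20 → close Juniper (overflow 8)
  20÷4 = 5 each, +1 to first 0
Round 3: Cedarfen=21 Elkhorn=17 Hollowpine=15 Ironridge=17 → close Ironridge (overflow 12)
  17÷3 = 5 each, +1 to first 2
Round 4: Cedarfen=27 Elkhorn=23 Hollowpine=20 → close Cedarfen (overflow 16)
  27÷2 = 13 each, +1 to first 1
Round 5: Elkhorn=37 Hollowpine=33 → close Elkhorn (overflow 27)
  37÷1 = 37 each, +1 to first 0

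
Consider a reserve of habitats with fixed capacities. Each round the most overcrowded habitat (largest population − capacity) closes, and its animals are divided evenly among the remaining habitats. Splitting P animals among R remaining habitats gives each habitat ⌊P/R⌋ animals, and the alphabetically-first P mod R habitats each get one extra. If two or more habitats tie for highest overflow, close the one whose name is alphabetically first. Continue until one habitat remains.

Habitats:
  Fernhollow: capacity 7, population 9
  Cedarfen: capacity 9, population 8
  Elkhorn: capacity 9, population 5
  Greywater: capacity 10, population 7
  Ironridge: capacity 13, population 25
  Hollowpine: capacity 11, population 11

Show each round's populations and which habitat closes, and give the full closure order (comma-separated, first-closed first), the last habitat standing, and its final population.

Round 1: Cedarfen=8 Elkhorn=5 Fernhollow=9 Greywater=7 Hollowpine=11 Ironridge=25 → close Ironridge (overflow 12)
  25÷5 = 5 each, +1 to first 0
Round 2: Cedarfen=13 Elkhorn=10 Fernhollow=14 Greywater=12 Hollowpine=16 → close Fernhollow (overflow 7)
  14÷4 = 3 each, +1 to first 2
Round 3: Cedarfen=17 Elkhorn=14 Greywater=15 Hollowpine=19 → close Cedarfen (overflow 8)
  17÷3 = 5 each, +1 to first 2
Round 4: Elkhorn=20 Greywater=21 Hollowpine=24 → close Hollowpine (overflow 13)
  24÷2 = 12 each, +1 to first 0
Round 5: Elkhorn=32 Greywater=33 → close Elkhorn (overflow 23)
  32÷1 = 32 each, +1 to first 0

Closure order: Ironridge, Fernhollow, Cedarfen, Hollowpine, Elkhorn
Last habitat: Greywater with 65 animals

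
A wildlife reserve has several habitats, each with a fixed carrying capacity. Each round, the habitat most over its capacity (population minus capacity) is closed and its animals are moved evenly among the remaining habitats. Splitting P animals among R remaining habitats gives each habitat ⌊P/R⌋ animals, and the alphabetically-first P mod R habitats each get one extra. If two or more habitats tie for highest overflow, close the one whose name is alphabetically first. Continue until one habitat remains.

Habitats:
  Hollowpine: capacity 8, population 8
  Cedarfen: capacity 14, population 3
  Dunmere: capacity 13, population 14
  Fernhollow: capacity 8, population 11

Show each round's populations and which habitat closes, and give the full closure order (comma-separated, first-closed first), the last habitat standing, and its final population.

Round 1: Cedarfen=3 Dunmere=14 Fernhollow=11 Hollowpine=8 → close Fernhollow (overflow 3)
  11÷3 = 3 each, +1 to first 2
Round 2: Cedarfen=7 Dunmere=18 Hollowpine=11 → close Dunmere (overflow 5)
  18÷2 = 9 each, +1 to first 0
Round 3: Cedarfen=16 Hollowpine=20 → close Hollowpine (overflow 12)
  20÷1 = 20 each, +1 to first 0

Closure order: Fernhollow, Dunmere, Hollowpine
Last habitat: Cedarfen with 36 animals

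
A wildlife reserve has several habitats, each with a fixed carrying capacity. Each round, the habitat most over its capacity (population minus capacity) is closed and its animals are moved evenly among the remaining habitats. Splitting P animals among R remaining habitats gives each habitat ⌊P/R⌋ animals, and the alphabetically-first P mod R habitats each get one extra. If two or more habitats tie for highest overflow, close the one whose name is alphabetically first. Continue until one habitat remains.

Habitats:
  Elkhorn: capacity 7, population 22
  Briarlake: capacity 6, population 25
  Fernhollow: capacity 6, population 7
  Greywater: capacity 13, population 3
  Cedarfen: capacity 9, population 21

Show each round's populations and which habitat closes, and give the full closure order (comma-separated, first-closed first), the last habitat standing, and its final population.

Closure order: Briarlake, Elkhorn, Cedarfen, Fernhollow
Last habitat: Greywater with 78 animals

Round 1: Briarlake=25 Cedarfen=21 Elkhorn=22 Fernhollow=7 Greywater=3 → close Briarlake (overflow 19)
  25÷4 = 6 each, +1 to first 1
Round 2: Cedarfen=28 Elkhorn=28 Fernhollow=13 Greywater=9 → close Elkhorn (overflow 21)
  28÷3 = 9 each, +1 to first 1
Round 3: Cedarfen=38 Fernhollow=22 Greywater=18 → close Cedarfen (overflow 29)
  38÷2 = 19 each, +1 to first 0
Round 4: Fernhollow=41 Greywater=37 → close Fernhollow (overflow 35)
  41÷1 = 41 each, +1 to first 0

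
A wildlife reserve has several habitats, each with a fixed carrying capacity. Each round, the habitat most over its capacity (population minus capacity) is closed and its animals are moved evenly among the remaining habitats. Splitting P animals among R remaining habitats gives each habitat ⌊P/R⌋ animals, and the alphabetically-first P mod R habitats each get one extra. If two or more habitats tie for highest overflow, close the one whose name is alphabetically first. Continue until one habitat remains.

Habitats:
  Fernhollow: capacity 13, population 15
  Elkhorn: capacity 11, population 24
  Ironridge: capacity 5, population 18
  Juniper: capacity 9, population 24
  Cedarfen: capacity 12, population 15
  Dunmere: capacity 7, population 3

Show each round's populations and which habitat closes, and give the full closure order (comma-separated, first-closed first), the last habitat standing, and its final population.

Closure order: Juniper, Elkhorn, Ironridge, Cedarfen, Fernhollow
Last habitat: Dunmere with 99 animals

Round 1: Cedarfen=15 Dunmere=3 Elkhorn=24 Fernhollow=15 Ironridge=18 Juniper=24 → close Juniper (overflow 15)
  24÷5 = 4 each, +1 to first 4
Round 2: Cedarfen=20 Dunmere=8 Elkhorn=29 Fernhollow=20 Ironridge=22 → close Elkhorn (overflow 18)
  29÷4 = 7 each, +1 to first 1
Round 3: Cedarfen=28 Dunmere=15 Fernhollow=27 Ironridge=29 → close Ironridge (overflow 24)
  29÷3 = 9 each, +1 to first 2
Round 4: Cedarfen=38 Dunmere=25 Fernhollow=36 → close Cedarfen (overflow 26)
  38÷2 = 19 each, +1 to first 0
Round 5: Dunmere=44 Fernhollow=55 → close Fernhollow (overflow 42)
  55÷1 = 55 each, +1 to first 0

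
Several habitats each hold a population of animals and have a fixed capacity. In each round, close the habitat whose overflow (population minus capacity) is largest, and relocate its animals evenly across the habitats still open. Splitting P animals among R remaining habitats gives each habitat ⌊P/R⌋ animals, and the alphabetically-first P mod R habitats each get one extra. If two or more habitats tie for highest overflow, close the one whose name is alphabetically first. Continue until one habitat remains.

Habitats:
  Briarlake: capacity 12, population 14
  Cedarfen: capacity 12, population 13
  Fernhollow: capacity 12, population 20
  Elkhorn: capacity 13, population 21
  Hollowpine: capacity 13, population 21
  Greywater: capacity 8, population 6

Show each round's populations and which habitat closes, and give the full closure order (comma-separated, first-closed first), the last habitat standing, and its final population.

Closure order: Elkhorn, Fernhollow, Hollowpine, Briarlake, Cedarfen
Last habitat: Greywater with 95 animals

Round 1: Briarlake=14 Cedarfen=13 Elkhorn=21 Fernhollow=20 Greywater=6 Hollowpine=21 → close Elkhorn (overflow 8)
  21÷5 = 4 each, +1 to first 1
Round 2: Briarlake=19 Cedarfen=17 Fernhollow=24 Greywater=10 Hollowpine=25 → close Fernhollow (overflow 12)
  24÷4 = 6 each, +1 to first 0
Round 3: Briarlake=25 Cedarfen=23 Greywater=16 Hollowpine=31 → close Hollowpine (overflow 18)
  31÷3 = 10 each, +1 to first 1
Round 4: Briarlake=36 Cedarfen=33 Greywater=26 → close Briarlake (overflow 24)
  36÷2 = 18 each, +1 to first 0
Round 5: Cedarfen=51 Greywater=44 → close Cedarfen (overflow 39)
  51÷1 = 51 each, +1 to first 0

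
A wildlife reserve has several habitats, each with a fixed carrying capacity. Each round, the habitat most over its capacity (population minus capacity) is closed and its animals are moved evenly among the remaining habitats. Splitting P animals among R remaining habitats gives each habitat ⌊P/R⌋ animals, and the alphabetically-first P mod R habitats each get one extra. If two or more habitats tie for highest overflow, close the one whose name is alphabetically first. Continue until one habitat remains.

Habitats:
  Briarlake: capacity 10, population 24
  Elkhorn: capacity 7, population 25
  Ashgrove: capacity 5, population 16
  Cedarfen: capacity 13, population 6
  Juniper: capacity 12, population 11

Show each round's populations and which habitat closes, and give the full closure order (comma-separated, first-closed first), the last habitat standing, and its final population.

Round 1: Ashgrove=16 Briarlake=24 Cedarfen=6 Elkhorn=25 Juniper=11 → close Elkhorn (overflow 18)
  25÷4 = 6 each, +1 to first 1
Round 2: Ashgrove=23 Briarlake=30 Cedarfen=12 Juniper=17 → close Briarlake (overflow 20)
  30÷3 = 10 each, +1 to first 0
Round 3: Ashgrove=33 Cedarfen=22 Juniper=27 → close Ashgrove (overflow 28)
  33÷2 = 16 each, +1 to first 1
Round 4: Cedarfen=39 Juniper=43 → close Juniper (overflow 31)
  43÷1 = 43 each, +1 to first 0

Closure order: Elkhorn, Briarlake, Ashgrove, Juniper
Last habitat: Cedarfen with 82 animals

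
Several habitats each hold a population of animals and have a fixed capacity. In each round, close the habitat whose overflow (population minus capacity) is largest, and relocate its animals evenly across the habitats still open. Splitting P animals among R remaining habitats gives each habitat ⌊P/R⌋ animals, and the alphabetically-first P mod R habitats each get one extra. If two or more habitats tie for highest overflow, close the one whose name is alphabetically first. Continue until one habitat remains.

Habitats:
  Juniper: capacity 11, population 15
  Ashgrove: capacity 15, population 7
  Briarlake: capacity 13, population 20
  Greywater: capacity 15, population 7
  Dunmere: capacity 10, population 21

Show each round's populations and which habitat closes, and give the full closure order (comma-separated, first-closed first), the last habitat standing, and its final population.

Round 1: Ashgrove=7 Briarlake=20 Dunmere=21 Greywater=7 Juniper=15 → close Dunmere (overflow 11)
  21÷4 = 5 each, +1 to first 1
Round 2: Ashgrove=13 Briarlake=25 Greywater=12 Juniper=20 → close Briarlake (overflow 12)
  25÷3 = 8 each, +1 to first 1
Round 3: Ashgrove=22 Greywater=20 Juniper=28 → close Juniper (overflow 17)
  28÷2 = 14 each, +1 to first 0
Round 4: Ashgrove=36 Greywater=34 → close Ashgrove (overflow 21)
  36÷1 = 36 each, +1 to first 0

Closure order: Dunmere, Briarlake, Juniper, Ashgrove
Last habitat: Greywater with 70 animals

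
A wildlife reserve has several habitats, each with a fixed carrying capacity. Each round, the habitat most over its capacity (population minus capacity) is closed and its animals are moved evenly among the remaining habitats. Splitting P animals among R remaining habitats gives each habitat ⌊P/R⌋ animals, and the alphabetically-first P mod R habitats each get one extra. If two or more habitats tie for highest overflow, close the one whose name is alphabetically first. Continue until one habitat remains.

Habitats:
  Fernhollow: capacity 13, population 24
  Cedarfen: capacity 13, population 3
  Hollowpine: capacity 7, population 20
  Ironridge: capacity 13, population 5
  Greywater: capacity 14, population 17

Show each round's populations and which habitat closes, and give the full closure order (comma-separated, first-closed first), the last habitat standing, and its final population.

Round 1: Cedarfen=3 Fernhollow=24 Greywater=17 Hollowpine=20 Ironridge=5 → close Hollowpine (overflow 13)
  20÷4 = 5 each, +1 to first 0
Round 2: Cedarfen=8 Fernhollow=29 Greywater=22 Ironridge=10 → close Fernhollow (overflow 16)
  29÷3 = 9 each, +1 to first 2
Round 3: Cedarfen=18 Greywater=32 Ironridge=19 → close Greywater (overflow 18)
  32÷2 = 16 each, +1 to first 0
Round 4: Cedarfen=34 Ironridge=35 → close Ironridge (overflow 22)
  35÷1 = 35 each, +1 to first 0

Closure order: Hollowpine, Fernhollow, Greywater, Ironridge
Last habitat: Cedarfen with 69 animals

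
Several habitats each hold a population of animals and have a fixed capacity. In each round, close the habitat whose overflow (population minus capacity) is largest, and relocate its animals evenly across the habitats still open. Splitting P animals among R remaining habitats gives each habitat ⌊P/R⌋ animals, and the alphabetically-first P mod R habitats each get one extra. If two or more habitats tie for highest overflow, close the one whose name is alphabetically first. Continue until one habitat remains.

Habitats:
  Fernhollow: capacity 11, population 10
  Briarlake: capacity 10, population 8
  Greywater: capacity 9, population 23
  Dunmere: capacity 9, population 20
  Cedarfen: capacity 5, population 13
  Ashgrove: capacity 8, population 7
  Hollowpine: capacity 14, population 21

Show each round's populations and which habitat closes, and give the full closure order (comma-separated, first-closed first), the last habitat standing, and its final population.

Closure order: Greywater, Dunmere, Cedarfen, Hollowpine, Ashgrove, Briarlake
Last habitat: Fernhollow with 102 animals

Round 1: Ashgrove=7 Briarlake=8 Cedarfen=13 Dunmere=20 Fernhollow=10 Greywater=23 Hollowpine=21 → close Greywater (overflow 14)
  23÷6 = 3 each, +1 to first 5
Round 2: Ashgrove=11 Briarlake=12 Cedarfen=17 Dunmere=24 Fernhollow=14 Hollowpine=24 → close Dunmere (overflow 15)
  24÷5 = 4 each, +1 to first 4
Round 3: Ashgrove=16 Briarlake=17 Cedarfen=22 Fernhollow=19 Hollowpine=28 → close Cedarfen (overflow 17)
  22÷4 = 5 each, +1 to first 2
Round 4: Ashgrove=22 Briarlake=23 Fernhollow=24 Hollowpine=33 → close Hollowpine (overflow 19)
  33÷3 = 11 each, +1 to first 0
Round 5: Ashgrove=33 Briarlake=34 Fernhollow=35 → close Ashgrove (overflow 25)
  33÷2 = 16 each, +1 to first 1
Round 6: Briarlake=51 Fernhollow=51 → close Briarlake (overflow 41)
  51÷1 = 51 each, +1 to first 0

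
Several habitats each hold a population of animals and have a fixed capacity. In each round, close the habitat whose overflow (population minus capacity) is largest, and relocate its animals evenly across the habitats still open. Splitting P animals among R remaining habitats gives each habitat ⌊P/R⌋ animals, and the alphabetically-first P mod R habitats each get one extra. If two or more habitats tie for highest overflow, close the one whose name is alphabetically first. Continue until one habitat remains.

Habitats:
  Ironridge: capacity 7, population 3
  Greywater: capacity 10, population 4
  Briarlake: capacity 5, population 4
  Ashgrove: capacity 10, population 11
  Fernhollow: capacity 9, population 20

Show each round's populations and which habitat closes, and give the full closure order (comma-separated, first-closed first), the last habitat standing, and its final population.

Round 1: Ashgrove=11 Briarlake=4 Fernhollow=20 Greywater=4 Ironridge=3 → close Fernhollow (overflow 11)
  20÷4 = 5 each, +1 to first 0
Round 2: Ashgrove=16 Briarlake=9 Greywater=9 Ironridge=8 → close Ashgrove (overflow 6)
  16÷3 = 5 each, +1 to first 1
Round 3: Briarlake=15 Greywater=14 Ironridge=13 → close Briarlake (overflow 10)
  15÷2 = 7 each, +1 to first 1
Round 4: Greywater=22 Ironridge=20 → close Ironridge (overflow 13)
  20÷1 = 20 each, +1 to first 0

Closure order: Fernhollow, Ashgrove, Briarlake, Ironridge
Last habitat: Greywater with 42 animals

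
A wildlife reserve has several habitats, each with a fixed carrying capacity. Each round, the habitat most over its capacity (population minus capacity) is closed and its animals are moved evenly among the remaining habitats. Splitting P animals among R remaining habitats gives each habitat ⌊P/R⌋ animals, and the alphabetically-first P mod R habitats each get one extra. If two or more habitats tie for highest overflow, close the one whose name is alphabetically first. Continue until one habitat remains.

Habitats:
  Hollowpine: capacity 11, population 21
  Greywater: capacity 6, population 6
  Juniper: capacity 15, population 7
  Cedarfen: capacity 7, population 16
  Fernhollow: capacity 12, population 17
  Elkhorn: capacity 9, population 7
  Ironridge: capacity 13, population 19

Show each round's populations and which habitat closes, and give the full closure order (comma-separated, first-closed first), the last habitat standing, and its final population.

Round 1: Cedarfen=16 Elkhorn=7 Fernhollow=17 Greywater=6 Hollowpine=21 Ironridge=19 Juniper=7 → close Hollowpine (overflow 10)
  21÷6 = 3 each, +1 to first 3
Round 2: Cedarfen=20 Elkhorn=11 Fernhollow=21 Greywater=9 Ironridge=22 Juniper=10 → close Cedarfen (overflow 13)
  20÷5 = 4 each, +1 to first 0
Round 3: Elkhorn=15 Fernhollow=25 Greywater=13 Ironridge=26 Juniper=14 → close Fernhollow (overflow 13)
  25÷4 = 6 each, +1 to first 1
Round 4: Elkhorn=22 Greywater=19 Ironridge=32 Juniper=20 → close Ironridge (overflow 19)
  32÷3 = 10 each, +1 to first 2
Round 5: Elkhorn=33 Greywater=30 Juniper=30 → close Elkhorn (overflow 24)
  33÷2 = 16 each, +1 to first 1
Round 6: Greywater=47 Juniper=46 → close Greywater (overflow 41)
  47÷1 = 47 each, +1 to first 0

Closure order: Hollowpine, Cedarfen, Fernhollow, Ironridge, Elkhorn, Greywater
Last habitat: Juniper with 93 animals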